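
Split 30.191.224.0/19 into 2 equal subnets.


New prefix = 19 + 1 = 20
Each subnet has 4096 addresses
  30.191.224.0/20
  30.191.240.0/20
Subnets: 30.191.224.0/20, 30.191.240.0/20


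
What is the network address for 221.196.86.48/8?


IP:   11011101.11000100.01010110.00110000
Mask: 11111111.00000000.00000000.00000000
AND operation:
Net:  11011101.00000000.00000000.00000000
Network: 221.0.0.0/8


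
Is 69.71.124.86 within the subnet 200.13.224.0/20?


Subnet network: 200.13.224.0
Test IP AND mask: 69.71.112.0
No, 69.71.124.86 is not in 200.13.224.0/20


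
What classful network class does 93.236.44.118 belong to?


First octet: 93
Binary: 01011101
0xxxxxxx -> Class A (1-126)
Class A, default mask 255.0.0.0 (/8)


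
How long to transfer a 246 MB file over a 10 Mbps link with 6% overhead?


Effective throughput = 10 * (1 - 6/100) = 9.4 Mbps
File size in Mb = 246 * 8 = 1968 Mb
Time = 1968 / 9.4
Time = 209.3617 seconds


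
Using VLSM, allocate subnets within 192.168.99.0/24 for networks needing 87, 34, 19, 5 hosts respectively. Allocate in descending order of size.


87 hosts -> /25 (126 usable): 192.168.99.0/25
34 hosts -> /26 (62 usable): 192.168.99.128/26
19 hosts -> /27 (30 usable): 192.168.99.192/27
5 hosts -> /29 (6 usable): 192.168.99.224/29
Allocation: 192.168.99.0/25 (87 hosts, 126 usable); 192.168.99.128/26 (34 hosts, 62 usable); 192.168.99.192/27 (19 hosts, 30 usable); 192.168.99.224/29 (5 hosts, 6 usable)


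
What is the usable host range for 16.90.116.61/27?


Network: 16.90.116.32
Broadcast: 16.90.116.63
First usable = network + 1
Last usable = broadcast - 1
Range: 16.90.116.33 to 16.90.116.62


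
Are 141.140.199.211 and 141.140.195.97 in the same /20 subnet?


Mask: 255.255.240.0
141.140.199.211 AND mask = 141.140.192.0
141.140.195.97 AND mask = 141.140.192.0
Yes, same subnet (141.140.192.0)


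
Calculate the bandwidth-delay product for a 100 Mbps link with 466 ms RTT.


BDP = bandwidth * RTT
= 100 Mbps * 466 ms
= 100 * 1e6 * 466 / 1000 bits
= 46600000 bits
= 5825000 bytes
= 5688.4766 KB
BDP = 46600000 bits (5825000 bytes)


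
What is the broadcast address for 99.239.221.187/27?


Network: 99.239.221.160/27
Host bits = 5
Set all host bits to 1:
Broadcast: 99.239.221.191


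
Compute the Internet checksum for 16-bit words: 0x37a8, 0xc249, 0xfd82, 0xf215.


Sum all words (with carry folding):
+ 0x37a8 = 0x37a8
+ 0xc249 = 0xf9f1
+ 0xfd82 = 0xf774
+ 0xf215 = 0xe98a
One's complement: ~0xe98a
Checksum = 0x1675


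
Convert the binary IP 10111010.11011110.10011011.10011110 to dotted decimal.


10111010 = 186
11011110 = 222
10011011 = 155
10011110 = 158
IP: 186.222.155.158


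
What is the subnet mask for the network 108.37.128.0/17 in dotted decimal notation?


/17 means 17 network bits, 15 host bits
Binary: 11111111111111111000000000000000
Mask: 255.255.128.0


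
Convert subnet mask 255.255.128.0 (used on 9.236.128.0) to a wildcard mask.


Subnet mask: 255.255.128.0
Wildcard = 255.255.255.255 - subnet mask
255 - 255 = 0
255 - 255 = 0
255 - 128 = 127
255 - 0 = 255
Wildcard: 0.0.127.255


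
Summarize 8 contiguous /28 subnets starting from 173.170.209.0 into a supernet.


Original prefix: /28
Number of subnets: 8 = 2^3
New prefix = 28 - 3 = 25
Supernet: 173.170.209.0/25


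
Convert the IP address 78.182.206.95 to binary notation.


78 = 01001110
182 = 10110110
206 = 11001110
95 = 01011111
Binary: 01001110.10110110.11001110.01011111


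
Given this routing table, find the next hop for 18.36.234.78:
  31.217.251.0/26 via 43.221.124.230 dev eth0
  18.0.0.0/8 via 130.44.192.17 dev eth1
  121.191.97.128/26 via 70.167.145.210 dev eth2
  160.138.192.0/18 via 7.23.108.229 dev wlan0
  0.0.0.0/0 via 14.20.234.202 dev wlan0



Longest prefix match for 18.36.234.78:
  /26 31.217.251.0: no
  /8 18.0.0.0: MATCH
  /26 121.191.97.128: no
  /18 160.138.192.0: no
  /0 0.0.0.0: MATCH
Selected: next-hop 130.44.192.17 via eth1 (matched /8)


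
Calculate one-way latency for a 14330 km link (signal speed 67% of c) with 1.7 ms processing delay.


Speed = 0.67 * 3e5 km/s = 201000 km/s
Propagation delay = 14330 / 201000 = 0.0713 s = 71.2935 ms
Processing delay = 1.7 ms
Total one-way latency = 72.9935 ms


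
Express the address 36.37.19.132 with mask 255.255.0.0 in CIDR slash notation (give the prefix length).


Binary: 11111111.11111111.00000000.00000000
Count leading 1s
Prefix: /16


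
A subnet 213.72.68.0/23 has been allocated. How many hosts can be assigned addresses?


Host bits = 32 - 23 = 9
Total addresses = 2^9 = 512
Usable = total - 2 (network and broadcast)
Usable hosts: 510


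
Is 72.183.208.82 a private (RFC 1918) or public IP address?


RFC 1918 private ranges:
  10.0.0.0/8 (10.0.0.0 - 10.255.255.255)
  172.16.0.0/12 (172.16.0.0 - 172.31.255.255)
  192.168.0.0/16 (192.168.0.0 - 192.168.255.255)
Public (not in any RFC 1918 range)


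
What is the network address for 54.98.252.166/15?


IP:   00110110.01100010.11111100.10100110
Mask: 11111111.11111110.00000000.00000000
AND operation:
Net:  00110110.01100010.00000000.00000000
Network: 54.98.0.0/15


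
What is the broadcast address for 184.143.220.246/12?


Network: 184.128.0.0/12
Host bits = 20
Set all host bits to 1:
Broadcast: 184.143.255.255


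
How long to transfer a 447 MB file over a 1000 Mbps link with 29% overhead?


Effective throughput = 1000 * (1 - 29/100) = 710 Mbps
File size in Mb = 447 * 8 = 3576 Mb
Time = 3576 / 710
Time = 5.0366 seconds


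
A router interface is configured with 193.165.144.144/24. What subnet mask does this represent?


/24 means 24 network bits, 8 host bits
Binary: 11111111111111111111111100000000
Mask: 255.255.255.0


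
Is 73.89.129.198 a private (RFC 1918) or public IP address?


RFC 1918 private ranges:
  10.0.0.0/8 (10.0.0.0 - 10.255.255.255)
  172.16.0.0/12 (172.16.0.0 - 172.31.255.255)
  192.168.0.0/16 (192.168.0.0 - 192.168.255.255)
Public (not in any RFC 1918 range)


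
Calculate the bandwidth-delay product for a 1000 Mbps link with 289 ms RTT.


BDP = bandwidth * RTT
= 1000 Mbps * 289 ms
= 1000 * 1e6 * 289 / 1000 bits
= 289000000 bits
= 36125000 bytes
= 35278.3203 KB
BDP = 289000000 bits (36125000 bytes)


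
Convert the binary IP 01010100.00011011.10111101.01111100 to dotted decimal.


01010100 = 84
00011011 = 27
10111101 = 189
01111100 = 124
IP: 84.27.189.124


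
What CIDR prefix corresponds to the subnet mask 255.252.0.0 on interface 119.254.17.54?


Binary: 11111111.11111100.00000000.00000000
Count leading 1s
Prefix: /14


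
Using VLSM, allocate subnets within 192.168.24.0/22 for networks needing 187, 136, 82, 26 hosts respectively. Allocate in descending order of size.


187 hosts -> /24 (254 usable): 192.168.24.0/24
136 hosts -> /24 (254 usable): 192.168.25.0/24
82 hosts -> /25 (126 usable): 192.168.26.0/25
26 hosts -> /27 (30 usable): 192.168.26.128/27
Allocation: 192.168.24.0/24 (187 hosts, 254 usable); 192.168.25.0/24 (136 hosts, 254 usable); 192.168.26.0/25 (82 hosts, 126 usable); 192.168.26.128/27 (26 hosts, 30 usable)


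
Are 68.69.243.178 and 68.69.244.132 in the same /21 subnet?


Mask: 255.255.248.0
68.69.243.178 AND mask = 68.69.240.0
68.69.244.132 AND mask = 68.69.240.0
Yes, same subnet (68.69.240.0)


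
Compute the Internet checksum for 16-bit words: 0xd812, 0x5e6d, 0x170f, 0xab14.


Sum all words (with carry folding):
+ 0xd812 = 0xd812
+ 0x5e6d = 0x3680
+ 0x170f = 0x4d8f
+ 0xab14 = 0xf8a3
One's complement: ~0xf8a3
Checksum = 0x075c


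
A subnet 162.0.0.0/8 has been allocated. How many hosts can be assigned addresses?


Host bits = 32 - 8 = 24
Total addresses = 2^24 = 16777216
Usable = total - 2 (network and broadcast)
Usable hosts: 16777214


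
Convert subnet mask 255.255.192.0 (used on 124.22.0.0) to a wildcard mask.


Subnet mask: 255.255.192.0
Wildcard = 255.255.255.255 - subnet mask
255 - 255 = 0
255 - 255 = 0
255 - 192 = 63
255 - 0 = 255
Wildcard: 0.0.63.255


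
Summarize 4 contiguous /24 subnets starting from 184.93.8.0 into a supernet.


Original prefix: /24
Number of subnets: 4 = 2^2
New prefix = 24 - 2 = 22
Supernet: 184.93.8.0/22


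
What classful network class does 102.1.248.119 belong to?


First octet: 102
Binary: 01100110
0xxxxxxx -> Class A (1-126)
Class A, default mask 255.0.0.0 (/8)


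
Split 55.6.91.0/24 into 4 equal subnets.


New prefix = 24 + 2 = 26
Each subnet has 64 addresses
  55.6.91.0/26
  55.6.91.64/26
  55.6.91.128/26
  55.6.91.192/26
Subnets: 55.6.91.0/26, 55.6.91.64/26, 55.6.91.128/26, 55.6.91.192/26


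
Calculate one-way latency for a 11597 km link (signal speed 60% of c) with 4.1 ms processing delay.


Speed = 0.6 * 3e5 km/s = 180000 km/s
Propagation delay = 11597 / 180000 = 0.0644 s = 64.4278 ms
Processing delay = 4.1 ms
Total one-way latency = 68.5278 ms


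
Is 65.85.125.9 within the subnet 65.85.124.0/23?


Subnet network: 65.85.124.0
Test IP AND mask: 65.85.124.0
Yes, 65.85.125.9 is in 65.85.124.0/23


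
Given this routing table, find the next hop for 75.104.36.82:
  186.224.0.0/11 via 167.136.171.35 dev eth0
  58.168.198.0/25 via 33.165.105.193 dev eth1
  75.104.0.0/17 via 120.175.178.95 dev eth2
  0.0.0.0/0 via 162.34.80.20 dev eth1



Longest prefix match for 75.104.36.82:
  /11 186.224.0.0: no
  /25 58.168.198.0: no
  /17 75.104.0.0: MATCH
  /0 0.0.0.0: MATCH
Selected: next-hop 120.175.178.95 via eth2 (matched /17)


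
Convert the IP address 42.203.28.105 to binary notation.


42 = 00101010
203 = 11001011
28 = 00011100
105 = 01101001
Binary: 00101010.11001011.00011100.01101001


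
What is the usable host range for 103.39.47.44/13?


Network: 103.32.0.0
Broadcast: 103.39.255.255
First usable = network + 1
Last usable = broadcast - 1
Range: 103.32.0.1 to 103.39.255.254


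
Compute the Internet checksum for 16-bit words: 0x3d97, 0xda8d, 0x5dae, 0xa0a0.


Sum all words (with carry folding):
+ 0x3d97 = 0x3d97
+ 0xda8d = 0x1825
+ 0x5dae = 0x75d3
+ 0xa0a0 = 0x1674
One's complement: ~0x1674
Checksum = 0xe98b


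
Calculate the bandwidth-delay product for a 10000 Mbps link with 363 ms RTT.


BDP = bandwidth * RTT
= 10000 Mbps * 363 ms
= 10000 * 1e6 * 363 / 1000 bits
= 3630000000 bits
= 453750000 bytes
= 443115.2344 KB
BDP = 3630000000 bits (453750000 bytes)


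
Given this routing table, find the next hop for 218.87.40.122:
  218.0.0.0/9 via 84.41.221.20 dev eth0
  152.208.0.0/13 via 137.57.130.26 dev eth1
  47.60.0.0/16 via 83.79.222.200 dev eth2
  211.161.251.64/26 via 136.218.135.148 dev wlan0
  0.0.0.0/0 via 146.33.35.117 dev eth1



Longest prefix match for 218.87.40.122:
  /9 218.0.0.0: MATCH
  /13 152.208.0.0: no
  /16 47.60.0.0: no
  /26 211.161.251.64: no
  /0 0.0.0.0: MATCH
Selected: next-hop 84.41.221.20 via eth0 (matched /9)


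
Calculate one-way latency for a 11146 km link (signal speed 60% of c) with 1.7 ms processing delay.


Speed = 0.6 * 3e5 km/s = 180000 km/s
Propagation delay = 11146 / 180000 = 0.0619 s = 61.9222 ms
Processing delay = 1.7 ms
Total one-way latency = 63.6222 ms


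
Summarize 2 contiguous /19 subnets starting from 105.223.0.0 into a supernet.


Original prefix: /19
Number of subnets: 2 = 2^1
New prefix = 19 - 1 = 18
Supernet: 105.223.0.0/18


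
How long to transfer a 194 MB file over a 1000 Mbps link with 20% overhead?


Effective throughput = 1000 * (1 - 20/100) = 800 Mbps
File size in Mb = 194 * 8 = 1552 Mb
Time = 1552 / 800
Time = 1.94 seconds


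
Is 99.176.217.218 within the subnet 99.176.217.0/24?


Subnet network: 99.176.217.0
Test IP AND mask: 99.176.217.0
Yes, 99.176.217.218 is in 99.176.217.0/24


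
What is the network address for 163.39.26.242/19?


IP:   10100011.00100111.00011010.11110010
Mask: 11111111.11111111.11100000.00000000
AND operation:
Net:  10100011.00100111.00000000.00000000
Network: 163.39.0.0/19


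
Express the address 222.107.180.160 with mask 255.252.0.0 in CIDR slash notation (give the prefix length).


Binary: 11111111.11111100.00000000.00000000
Count leading 1s
Prefix: /14


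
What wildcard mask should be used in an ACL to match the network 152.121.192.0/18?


Subnet mask: 255.255.192.0
Wildcard = 255.255.255.255 - subnet mask
255 - 255 = 0
255 - 255 = 0
255 - 192 = 63
255 - 0 = 255
Wildcard: 0.0.63.255


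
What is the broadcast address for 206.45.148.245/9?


Network: 206.0.0.0/9
Host bits = 23
Set all host bits to 1:
Broadcast: 206.127.255.255


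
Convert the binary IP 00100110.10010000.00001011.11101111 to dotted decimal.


00100110 = 38
10010000 = 144
00001011 = 11
11101111 = 239
IP: 38.144.11.239


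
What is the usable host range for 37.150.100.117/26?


Network: 37.150.100.64
Broadcast: 37.150.100.127
First usable = network + 1
Last usable = broadcast - 1
Range: 37.150.100.65 to 37.150.100.126


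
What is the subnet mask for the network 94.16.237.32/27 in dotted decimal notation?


/27 means 27 network bits, 5 host bits
Binary: 11111111111111111111111111100000
Mask: 255.255.255.224


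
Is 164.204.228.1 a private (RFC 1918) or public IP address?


RFC 1918 private ranges:
  10.0.0.0/8 (10.0.0.0 - 10.255.255.255)
  172.16.0.0/12 (172.16.0.0 - 172.31.255.255)
  192.168.0.0/16 (192.168.0.0 - 192.168.255.255)
Public (not in any RFC 1918 range)


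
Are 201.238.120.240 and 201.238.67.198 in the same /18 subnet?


Mask: 255.255.192.0
201.238.120.240 AND mask = 201.238.64.0
201.238.67.198 AND mask = 201.238.64.0
Yes, same subnet (201.238.64.0)


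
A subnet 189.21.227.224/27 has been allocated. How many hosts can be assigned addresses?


Host bits = 32 - 27 = 5
Total addresses = 2^5 = 32
Usable = total - 2 (network and broadcast)
Usable hosts: 30


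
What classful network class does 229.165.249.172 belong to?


First octet: 229
Binary: 11100101
1110xxxx -> Class D (224-239)
Class D (multicast), default mask N/A


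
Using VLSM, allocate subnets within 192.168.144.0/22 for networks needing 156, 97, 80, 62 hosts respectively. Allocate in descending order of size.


156 hosts -> /24 (254 usable): 192.168.144.0/24
97 hosts -> /25 (126 usable): 192.168.145.0/25
80 hosts -> /25 (126 usable): 192.168.145.128/25
62 hosts -> /26 (62 usable): 192.168.146.0/26
Allocation: 192.168.144.0/24 (156 hosts, 254 usable); 192.168.145.0/25 (97 hosts, 126 usable); 192.168.145.128/25 (80 hosts, 126 usable); 192.168.146.0/26 (62 hosts, 62 usable)


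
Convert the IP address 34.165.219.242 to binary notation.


34 = 00100010
165 = 10100101
219 = 11011011
242 = 11110010
Binary: 00100010.10100101.11011011.11110010


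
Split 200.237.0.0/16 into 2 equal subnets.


New prefix = 16 + 1 = 17
Each subnet has 32768 addresses
  200.237.0.0/17
  200.237.128.0/17
Subnets: 200.237.0.0/17, 200.237.128.0/17


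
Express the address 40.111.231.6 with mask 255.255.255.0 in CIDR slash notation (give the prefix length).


Binary: 11111111.11111111.11111111.00000000
Count leading 1s
Prefix: /24


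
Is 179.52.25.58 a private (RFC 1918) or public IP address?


RFC 1918 private ranges:
  10.0.0.0/8 (10.0.0.0 - 10.255.255.255)
  172.16.0.0/12 (172.16.0.0 - 172.31.255.255)
  192.168.0.0/16 (192.168.0.0 - 192.168.255.255)
Public (not in any RFC 1918 range)


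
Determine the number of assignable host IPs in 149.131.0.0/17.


Host bits = 32 - 17 = 15
Total addresses = 2^15 = 32768
Usable = total - 2 (network and broadcast)
Usable hosts: 32766


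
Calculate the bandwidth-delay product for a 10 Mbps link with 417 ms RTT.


BDP = bandwidth * RTT
= 10 Mbps * 417 ms
= 10 * 1e6 * 417 / 1000 bits
= 4170000 bits
= 521250 bytes
= 509.0332 KB
BDP = 4170000 bits (521250 bytes)


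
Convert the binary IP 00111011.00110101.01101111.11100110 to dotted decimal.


00111011 = 59
00110101 = 53
01101111 = 111
11100110 = 230
IP: 59.53.111.230


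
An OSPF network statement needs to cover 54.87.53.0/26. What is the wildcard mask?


Subnet mask: 255.255.255.192
Wildcard = 255.255.255.255 - subnet mask
255 - 255 = 0
255 - 255 = 0
255 - 255 = 0
255 - 192 = 63
Wildcard: 0.0.0.63


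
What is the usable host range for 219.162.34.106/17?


Network: 219.162.0.0
Broadcast: 219.162.127.255
First usable = network + 1
Last usable = broadcast - 1
Range: 219.162.0.1 to 219.162.127.254


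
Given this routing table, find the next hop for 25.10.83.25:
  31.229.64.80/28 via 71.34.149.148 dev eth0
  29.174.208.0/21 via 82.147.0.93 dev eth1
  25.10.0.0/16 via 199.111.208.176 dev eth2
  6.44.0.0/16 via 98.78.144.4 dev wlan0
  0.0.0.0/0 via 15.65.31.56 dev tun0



Longest prefix match for 25.10.83.25:
  /28 31.229.64.80: no
  /21 29.174.208.0: no
  /16 25.10.0.0: MATCH
  /16 6.44.0.0: no
  /0 0.0.0.0: MATCH
Selected: next-hop 199.111.208.176 via eth2 (matched /16)


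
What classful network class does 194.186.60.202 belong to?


First octet: 194
Binary: 11000010
110xxxxx -> Class C (192-223)
Class C, default mask 255.255.255.0 (/24)


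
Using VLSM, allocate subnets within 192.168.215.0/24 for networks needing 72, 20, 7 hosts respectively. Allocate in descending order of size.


72 hosts -> /25 (126 usable): 192.168.215.0/25
20 hosts -> /27 (30 usable): 192.168.215.128/27
7 hosts -> /28 (14 usable): 192.168.215.160/28
Allocation: 192.168.215.0/25 (72 hosts, 126 usable); 192.168.215.128/27 (20 hosts, 30 usable); 192.168.215.160/28 (7 hosts, 14 usable)


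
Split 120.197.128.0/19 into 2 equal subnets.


New prefix = 19 + 1 = 20
Each subnet has 4096 addresses
  120.197.128.0/20
  120.197.144.0/20
Subnets: 120.197.128.0/20, 120.197.144.0/20


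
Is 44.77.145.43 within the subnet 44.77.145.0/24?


Subnet network: 44.77.145.0
Test IP AND mask: 44.77.145.0
Yes, 44.77.145.43 is in 44.77.145.0/24


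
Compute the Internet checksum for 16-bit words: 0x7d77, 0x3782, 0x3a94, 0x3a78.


Sum all words (with carry folding):
+ 0x7d77 = 0x7d77
+ 0x3782 = 0xb4f9
+ 0x3a94 = 0xef8d
+ 0x3a78 = 0x2a06
One's complement: ~0x2a06
Checksum = 0xd5f9


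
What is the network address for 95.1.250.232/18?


IP:   01011111.00000001.11111010.11101000
Mask: 11111111.11111111.11000000.00000000
AND operation:
Net:  01011111.00000001.11000000.00000000
Network: 95.1.192.0/18


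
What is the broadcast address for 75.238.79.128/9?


Network: 75.128.0.0/9
Host bits = 23
Set all host bits to 1:
Broadcast: 75.255.255.255


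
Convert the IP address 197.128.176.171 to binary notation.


197 = 11000101
128 = 10000000
176 = 10110000
171 = 10101011
Binary: 11000101.10000000.10110000.10101011


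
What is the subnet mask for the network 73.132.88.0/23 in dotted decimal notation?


/23 means 23 network bits, 9 host bits
Binary: 11111111111111111111111000000000
Mask: 255.255.254.0


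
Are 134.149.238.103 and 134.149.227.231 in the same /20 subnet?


Mask: 255.255.240.0
134.149.238.103 AND mask = 134.149.224.0
134.149.227.231 AND mask = 134.149.224.0
Yes, same subnet (134.149.224.0)


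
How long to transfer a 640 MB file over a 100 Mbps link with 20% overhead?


Effective throughput = 100 * (1 - 20/100) = 80 Mbps
File size in Mb = 640 * 8 = 5120 Mb
Time = 5120 / 80
Time = 64 seconds


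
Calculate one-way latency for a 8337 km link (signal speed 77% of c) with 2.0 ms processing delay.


Speed = 0.77 * 3e5 km/s = 231000 km/s
Propagation delay = 8337 / 231000 = 0.0361 s = 36.0909 ms
Processing delay = 2.0 ms
Total one-way latency = 38.0909 ms


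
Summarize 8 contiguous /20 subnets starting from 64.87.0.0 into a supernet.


Original prefix: /20
Number of subnets: 8 = 2^3
New prefix = 20 - 3 = 17
Supernet: 64.87.0.0/17


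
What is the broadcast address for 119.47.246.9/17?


Network: 119.47.128.0/17
Host bits = 15
Set all host bits to 1:
Broadcast: 119.47.255.255


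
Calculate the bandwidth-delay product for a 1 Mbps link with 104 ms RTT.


BDP = bandwidth * RTT
= 1 Mbps * 104 ms
= 1 * 1e6 * 104 / 1000 bits
= 104000 bits
= 13000 bytes
= 12.6953 KB
BDP = 104000 bits (13000 bytes)


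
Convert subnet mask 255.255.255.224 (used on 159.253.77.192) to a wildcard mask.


Subnet mask: 255.255.255.224
Wildcard = 255.255.255.255 - subnet mask
255 - 255 = 0
255 - 255 = 0
255 - 255 = 0
255 - 224 = 31
Wildcard: 0.0.0.31


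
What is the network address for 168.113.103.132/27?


IP:   10101000.01110001.01100111.10000100
Mask: 11111111.11111111.11111111.11100000
AND operation:
Net:  10101000.01110001.01100111.10000000
Network: 168.113.103.128/27


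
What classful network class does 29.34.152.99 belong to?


First octet: 29
Binary: 00011101
0xxxxxxx -> Class A (1-126)
Class A, default mask 255.0.0.0 (/8)


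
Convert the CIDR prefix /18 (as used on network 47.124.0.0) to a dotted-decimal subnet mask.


/18 means 18 network bits, 14 host bits
Binary: 11111111111111111100000000000000
Mask: 255.255.192.0


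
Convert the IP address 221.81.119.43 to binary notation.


221 = 11011101
81 = 01010001
119 = 01110111
43 = 00101011
Binary: 11011101.01010001.01110111.00101011


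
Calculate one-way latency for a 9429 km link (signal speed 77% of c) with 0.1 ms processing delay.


Speed = 0.77 * 3e5 km/s = 231000 km/s
Propagation delay = 9429 / 231000 = 0.0408 s = 40.8182 ms
Processing delay = 0.1 ms
Total one-way latency = 40.9182 ms


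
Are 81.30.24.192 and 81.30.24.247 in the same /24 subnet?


Mask: 255.255.255.0
81.30.24.192 AND mask = 81.30.24.0
81.30.24.247 AND mask = 81.30.24.0
Yes, same subnet (81.30.24.0)


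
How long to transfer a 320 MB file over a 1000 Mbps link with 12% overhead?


Effective throughput = 1000 * (1 - 12/100) = 880 Mbps
File size in Mb = 320 * 8 = 2560 Mb
Time = 2560 / 880
Time = 2.9091 seconds


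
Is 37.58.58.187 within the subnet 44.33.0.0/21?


Subnet network: 44.33.0.0
Test IP AND mask: 37.58.56.0
No, 37.58.58.187 is not in 44.33.0.0/21


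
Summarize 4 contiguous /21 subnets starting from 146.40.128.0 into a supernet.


Original prefix: /21
Number of subnets: 4 = 2^2
New prefix = 21 - 2 = 19
Supernet: 146.40.128.0/19


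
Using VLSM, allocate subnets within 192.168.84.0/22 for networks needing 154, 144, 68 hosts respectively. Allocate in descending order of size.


154 hosts -> /24 (254 usable): 192.168.84.0/24
144 hosts -> /24 (254 usable): 192.168.85.0/24
68 hosts -> /25 (126 usable): 192.168.86.0/25
Allocation: 192.168.84.0/24 (154 hosts, 254 usable); 192.168.85.0/24 (144 hosts, 254 usable); 192.168.86.0/25 (68 hosts, 126 usable)


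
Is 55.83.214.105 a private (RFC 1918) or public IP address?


RFC 1918 private ranges:
  10.0.0.0/8 (10.0.0.0 - 10.255.255.255)
  172.16.0.0/12 (172.16.0.0 - 172.31.255.255)
  192.168.0.0/16 (192.168.0.0 - 192.168.255.255)
Public (not in any RFC 1918 range)


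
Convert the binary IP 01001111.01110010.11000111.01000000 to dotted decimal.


01001111 = 79
01110010 = 114
11000111 = 199
01000000 = 64
IP: 79.114.199.64


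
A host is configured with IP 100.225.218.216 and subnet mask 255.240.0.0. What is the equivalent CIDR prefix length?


Binary: 11111111.11110000.00000000.00000000
Count leading 1s
Prefix: /12


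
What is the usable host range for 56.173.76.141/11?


Network: 56.160.0.0
Broadcast: 56.191.255.255
First usable = network + 1
Last usable = broadcast - 1
Range: 56.160.0.1 to 56.191.255.254


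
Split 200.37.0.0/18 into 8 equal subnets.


New prefix = 18 + 3 = 21
Each subnet has 2048 addresses
  200.37.0.0/21
  200.37.8.0/21
  200.37.16.0/21
  200.37.24.0/21
  200.37.32.0/21
  200.37.40.0/21
  200.37.48.0/21
  200.37.56.0/21
Subnets: 200.37.0.0/21, 200.37.8.0/21, 200.37.16.0/21, 200.37.24.0/21, 200.37.32.0/21, 200.37.40.0/21, 200.37.48.0/21, 200.37.56.0/21


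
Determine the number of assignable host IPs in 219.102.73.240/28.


Host bits = 32 - 28 = 4
Total addresses = 2^4 = 16
Usable = total - 2 (network and broadcast)
Usable hosts: 14


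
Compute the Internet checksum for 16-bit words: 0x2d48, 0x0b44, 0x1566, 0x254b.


Sum all words (with carry folding):
+ 0x2d48 = 0x2d48
+ 0x0b44 = 0x388c
+ 0x1566 = 0x4df2
+ 0x254b = 0x733d
One's complement: ~0x733d
Checksum = 0x8cc2


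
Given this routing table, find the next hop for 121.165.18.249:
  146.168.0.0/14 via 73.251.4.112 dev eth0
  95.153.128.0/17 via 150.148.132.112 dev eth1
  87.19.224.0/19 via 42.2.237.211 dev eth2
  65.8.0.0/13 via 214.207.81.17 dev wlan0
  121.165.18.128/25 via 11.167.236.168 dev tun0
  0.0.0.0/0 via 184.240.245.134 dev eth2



Longest prefix match for 121.165.18.249:
  /14 146.168.0.0: no
  /17 95.153.128.0: no
  /19 87.19.224.0: no
  /13 65.8.0.0: no
  /25 121.165.18.128: MATCH
  /0 0.0.0.0: MATCH
Selected: next-hop 11.167.236.168 via tun0 (matched /25)


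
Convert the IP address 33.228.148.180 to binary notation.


33 = 00100001
228 = 11100100
148 = 10010100
180 = 10110100
Binary: 00100001.11100100.10010100.10110100


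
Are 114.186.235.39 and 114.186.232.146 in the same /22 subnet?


Mask: 255.255.252.0
114.186.235.39 AND mask = 114.186.232.0
114.186.232.146 AND mask = 114.186.232.0
Yes, same subnet (114.186.232.0)


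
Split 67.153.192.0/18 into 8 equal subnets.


New prefix = 18 + 3 = 21
Each subnet has 2048 addresses
  67.153.192.0/21
  67.153.200.0/21
  67.153.208.0/21
  67.153.216.0/21
  67.153.224.0/21
  67.153.232.0/21
  67.153.240.0/21
  67.153.248.0/21
Subnets: 67.153.192.0/21, 67.153.200.0/21, 67.153.208.0/21, 67.153.216.0/21, 67.153.224.0/21, 67.153.232.0/21, 67.153.240.0/21, 67.153.248.0/21


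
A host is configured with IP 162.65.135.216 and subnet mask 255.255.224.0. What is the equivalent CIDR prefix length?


Binary: 11111111.11111111.11100000.00000000
Count leading 1s
Prefix: /19


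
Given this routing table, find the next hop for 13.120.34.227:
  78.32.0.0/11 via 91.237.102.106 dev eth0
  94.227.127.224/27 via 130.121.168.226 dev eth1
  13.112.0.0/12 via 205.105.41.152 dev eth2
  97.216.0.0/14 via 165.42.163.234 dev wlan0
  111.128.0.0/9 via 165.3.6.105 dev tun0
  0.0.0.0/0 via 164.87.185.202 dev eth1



Longest prefix match for 13.120.34.227:
  /11 78.32.0.0: no
  /27 94.227.127.224: no
  /12 13.112.0.0: MATCH
  /14 97.216.0.0: no
  /9 111.128.0.0: no
  /0 0.0.0.0: MATCH
Selected: next-hop 205.105.41.152 via eth2 (matched /12)


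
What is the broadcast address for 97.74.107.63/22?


Network: 97.74.104.0/22
Host bits = 10
Set all host bits to 1:
Broadcast: 97.74.107.255


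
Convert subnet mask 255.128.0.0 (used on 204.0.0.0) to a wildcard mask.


Subnet mask: 255.128.0.0
Wildcard = 255.255.255.255 - subnet mask
255 - 255 = 0
255 - 128 = 127
255 - 0 = 255
255 - 0 = 255
Wildcard: 0.127.255.255


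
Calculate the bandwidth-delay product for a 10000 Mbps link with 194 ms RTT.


BDP = bandwidth * RTT
= 10000 Mbps * 194 ms
= 10000 * 1e6 * 194 / 1000 bits
= 1940000000 bits
= 242500000 bytes
= 236816.4062 KB
BDP = 1940000000 bits (242500000 bytes)


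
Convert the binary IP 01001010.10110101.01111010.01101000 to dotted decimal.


01001010 = 74
10110101 = 181
01111010 = 122
01101000 = 104
IP: 74.181.122.104


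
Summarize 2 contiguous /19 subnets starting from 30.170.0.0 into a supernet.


Original prefix: /19
Number of subnets: 2 = 2^1
New prefix = 19 - 1 = 18
Supernet: 30.170.0.0/18


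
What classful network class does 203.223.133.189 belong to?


First octet: 203
Binary: 11001011
110xxxxx -> Class C (192-223)
Class C, default mask 255.255.255.0 (/24)


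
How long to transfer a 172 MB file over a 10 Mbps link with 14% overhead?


Effective throughput = 10 * (1 - 14/100) = 8.6 Mbps
File size in Mb = 172 * 8 = 1376 Mb
Time = 1376 / 8.6
Time = 160 seconds


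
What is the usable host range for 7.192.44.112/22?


Network: 7.192.44.0
Broadcast: 7.192.47.255
First usable = network + 1
Last usable = broadcast - 1
Range: 7.192.44.1 to 7.192.47.254


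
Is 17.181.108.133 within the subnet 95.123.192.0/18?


Subnet network: 95.123.192.0
Test IP AND mask: 17.181.64.0
No, 17.181.108.133 is not in 95.123.192.0/18


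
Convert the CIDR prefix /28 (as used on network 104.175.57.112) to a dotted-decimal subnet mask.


/28 means 28 network bits, 4 host bits
Binary: 11111111111111111111111111110000
Mask: 255.255.255.240


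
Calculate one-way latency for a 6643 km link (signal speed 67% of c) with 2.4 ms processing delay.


Speed = 0.67 * 3e5 km/s = 201000 km/s
Propagation delay = 6643 / 201000 = 0.033 s = 33.0498 ms
Processing delay = 2.4 ms
Total one-way latency = 35.4498 ms


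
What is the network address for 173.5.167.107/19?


IP:   10101101.00000101.10100111.01101011
Mask: 11111111.11111111.11100000.00000000
AND operation:
Net:  10101101.00000101.10100000.00000000
Network: 173.5.160.0/19


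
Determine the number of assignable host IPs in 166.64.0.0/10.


Host bits = 32 - 10 = 22
Total addresses = 2^22 = 4194304
Usable = total - 2 (network and broadcast)
Usable hosts: 4194302


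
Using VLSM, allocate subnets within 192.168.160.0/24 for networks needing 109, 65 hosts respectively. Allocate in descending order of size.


109 hosts -> /25 (126 usable): 192.168.160.0/25
65 hosts -> /25 (126 usable): 192.168.160.128/25
Allocation: 192.168.160.0/25 (109 hosts, 126 usable); 192.168.160.128/25 (65 hosts, 126 usable)


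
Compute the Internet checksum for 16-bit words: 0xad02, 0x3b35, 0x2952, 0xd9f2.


Sum all words (with carry folding):
+ 0xad02 = 0xad02
+ 0x3b35 = 0xe837
+ 0x2952 = 0x118a
+ 0xd9f2 = 0xeb7c
One's complement: ~0xeb7c
Checksum = 0x1483


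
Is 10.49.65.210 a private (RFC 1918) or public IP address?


RFC 1918 private ranges:
  10.0.0.0/8 (10.0.0.0 - 10.255.255.255)
  172.16.0.0/12 (172.16.0.0 - 172.31.255.255)
  192.168.0.0/16 (192.168.0.0 - 192.168.255.255)
Private (in 10.0.0.0/8)


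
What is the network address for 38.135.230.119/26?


IP:   00100110.10000111.11100110.01110111
Mask: 11111111.11111111.11111111.11000000
AND operation:
Net:  00100110.10000111.11100110.01000000
Network: 38.135.230.64/26


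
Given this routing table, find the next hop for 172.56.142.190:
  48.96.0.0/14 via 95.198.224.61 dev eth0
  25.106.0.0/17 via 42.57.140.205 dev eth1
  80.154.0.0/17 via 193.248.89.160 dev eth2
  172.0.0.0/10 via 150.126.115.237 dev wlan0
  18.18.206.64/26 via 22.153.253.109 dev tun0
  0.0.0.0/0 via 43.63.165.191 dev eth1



Longest prefix match for 172.56.142.190:
  /14 48.96.0.0: no
  /17 25.106.0.0: no
  /17 80.154.0.0: no
  /10 172.0.0.0: MATCH
  /26 18.18.206.64: no
  /0 0.0.0.0: MATCH
Selected: next-hop 150.126.115.237 via wlan0 (matched /10)


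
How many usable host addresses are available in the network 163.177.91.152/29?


Host bits = 32 - 29 = 3
Total addresses = 2^3 = 8
Usable = total - 2 (network and broadcast)
Usable hosts: 6


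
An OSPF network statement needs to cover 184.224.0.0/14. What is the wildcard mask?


Subnet mask: 255.252.0.0
Wildcard = 255.255.255.255 - subnet mask
255 - 255 = 0
255 - 252 = 3
255 - 0 = 255
255 - 0 = 255
Wildcard: 0.3.255.255


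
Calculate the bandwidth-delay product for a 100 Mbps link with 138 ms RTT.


BDP = bandwidth * RTT
= 100 Mbps * 138 ms
= 100 * 1e6 * 138 / 1000 bits
= 13800000 bits
= 1725000 bytes
= 1684.5703 KB
BDP = 13800000 bits (1725000 bytes)


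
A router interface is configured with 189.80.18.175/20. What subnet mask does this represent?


/20 means 20 network bits, 12 host bits
Binary: 11111111111111111111000000000000
Mask: 255.255.240.0


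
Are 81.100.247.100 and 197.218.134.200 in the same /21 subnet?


Mask: 255.255.248.0
81.100.247.100 AND mask = 81.100.240.0
197.218.134.200 AND mask = 197.218.128.0
No, different subnets (81.100.240.0 vs 197.218.128.0)


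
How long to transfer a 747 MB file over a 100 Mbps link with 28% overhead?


Effective throughput = 100 * (1 - 28/100) = 72 Mbps
File size in Mb = 747 * 8 = 5976 Mb
Time = 5976 / 72
Time = 83 seconds


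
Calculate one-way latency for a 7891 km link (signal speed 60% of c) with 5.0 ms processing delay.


Speed = 0.6 * 3e5 km/s = 180000 km/s
Propagation delay = 7891 / 180000 = 0.0438 s = 43.8389 ms
Processing delay = 5.0 ms
Total one-way latency = 48.8389 ms


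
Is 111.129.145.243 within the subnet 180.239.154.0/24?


Subnet network: 180.239.154.0
Test IP AND mask: 111.129.145.0
No, 111.129.145.243 is not in 180.239.154.0/24


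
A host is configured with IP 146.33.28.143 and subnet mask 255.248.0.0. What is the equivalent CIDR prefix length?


Binary: 11111111.11111000.00000000.00000000
Count leading 1s
Prefix: /13


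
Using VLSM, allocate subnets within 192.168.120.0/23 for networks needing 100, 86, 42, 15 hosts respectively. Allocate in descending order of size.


100 hosts -> /25 (126 usable): 192.168.120.0/25
86 hosts -> /25 (126 usable): 192.168.120.128/25
42 hosts -> /26 (62 usable): 192.168.121.0/26
15 hosts -> /27 (30 usable): 192.168.121.64/27
Allocation: 192.168.120.0/25 (100 hosts, 126 usable); 192.168.120.128/25 (86 hosts, 126 usable); 192.168.121.0/26 (42 hosts, 62 usable); 192.168.121.64/27 (15 hosts, 30 usable)


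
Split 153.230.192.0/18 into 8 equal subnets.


New prefix = 18 + 3 = 21
Each subnet has 2048 addresses
  153.230.192.0/21
  153.230.200.0/21
  153.230.208.0/21
  153.230.216.0/21
  153.230.224.0/21
  153.230.232.0/21
  153.230.240.0/21
  153.230.248.0/21
Subnets: 153.230.192.0/21, 153.230.200.0/21, 153.230.208.0/21, 153.230.216.0/21, 153.230.224.0/21, 153.230.232.0/21, 153.230.240.0/21, 153.230.248.0/21


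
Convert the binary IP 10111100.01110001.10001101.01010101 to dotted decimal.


10111100 = 188
01110001 = 113
10001101 = 141
01010101 = 85
IP: 188.113.141.85


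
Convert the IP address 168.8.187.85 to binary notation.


168 = 10101000
8 = 00001000
187 = 10111011
85 = 01010101
Binary: 10101000.00001000.10111011.01010101


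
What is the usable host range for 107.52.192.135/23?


Network: 107.52.192.0
Broadcast: 107.52.193.255
First usable = network + 1
Last usable = broadcast - 1
Range: 107.52.192.1 to 107.52.193.254


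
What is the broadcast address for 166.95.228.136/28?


Network: 166.95.228.128/28
Host bits = 4
Set all host bits to 1:
Broadcast: 166.95.228.143


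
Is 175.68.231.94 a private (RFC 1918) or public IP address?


RFC 1918 private ranges:
  10.0.0.0/8 (10.0.0.0 - 10.255.255.255)
  172.16.0.0/12 (172.16.0.0 - 172.31.255.255)
  192.168.0.0/16 (192.168.0.0 - 192.168.255.255)
Public (not in any RFC 1918 range)


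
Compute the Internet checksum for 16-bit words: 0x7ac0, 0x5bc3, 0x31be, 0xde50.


Sum all words (with carry folding):
+ 0x7ac0 = 0x7ac0
+ 0x5bc3 = 0xd683
+ 0x31be = 0x0842
+ 0xde50 = 0xe692
One's complement: ~0xe692
Checksum = 0x196d


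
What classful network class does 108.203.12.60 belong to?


First octet: 108
Binary: 01101100
0xxxxxxx -> Class A (1-126)
Class A, default mask 255.0.0.0 (/8)


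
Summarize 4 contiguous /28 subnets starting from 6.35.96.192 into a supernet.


Original prefix: /28
Number of subnets: 4 = 2^2
New prefix = 28 - 2 = 26
Supernet: 6.35.96.192/26


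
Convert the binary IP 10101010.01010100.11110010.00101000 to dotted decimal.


10101010 = 170
01010100 = 84
11110010 = 242
00101000 = 40
IP: 170.84.242.40


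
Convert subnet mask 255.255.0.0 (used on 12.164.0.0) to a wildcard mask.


Subnet mask: 255.255.0.0
Wildcard = 255.255.255.255 - subnet mask
255 - 255 = 0
255 - 255 = 0
255 - 0 = 255
255 - 0 = 255
Wildcard: 0.0.255.255


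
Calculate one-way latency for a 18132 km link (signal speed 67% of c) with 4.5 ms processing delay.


Speed = 0.67 * 3e5 km/s = 201000 km/s
Propagation delay = 18132 / 201000 = 0.0902 s = 90.209 ms
Processing delay = 4.5 ms
Total one-way latency = 94.709 ms


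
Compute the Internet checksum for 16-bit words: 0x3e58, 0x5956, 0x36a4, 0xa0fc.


Sum all words (with carry folding):
+ 0x3e58 = 0x3e58
+ 0x5956 = 0x97ae
+ 0x36a4 = 0xce52
+ 0xa0fc = 0x6f4f
One's complement: ~0x6f4f
Checksum = 0x90b0


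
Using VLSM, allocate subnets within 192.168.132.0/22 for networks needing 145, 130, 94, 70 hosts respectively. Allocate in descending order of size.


145 hosts -> /24 (254 usable): 192.168.132.0/24
130 hosts -> /24 (254 usable): 192.168.133.0/24
94 hosts -> /25 (126 usable): 192.168.134.0/25
70 hosts -> /25 (126 usable): 192.168.134.128/25
Allocation: 192.168.132.0/24 (145 hosts, 254 usable); 192.168.133.0/24 (130 hosts, 254 usable); 192.168.134.0/25 (94 hosts, 126 usable); 192.168.134.128/25 (70 hosts, 126 usable)


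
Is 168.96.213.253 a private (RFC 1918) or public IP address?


RFC 1918 private ranges:
  10.0.0.0/8 (10.0.0.0 - 10.255.255.255)
  172.16.0.0/12 (172.16.0.0 - 172.31.255.255)
  192.168.0.0/16 (192.168.0.0 - 192.168.255.255)
Public (not in any RFC 1918 range)


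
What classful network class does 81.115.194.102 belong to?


First octet: 81
Binary: 01010001
0xxxxxxx -> Class A (1-126)
Class A, default mask 255.0.0.0 (/8)


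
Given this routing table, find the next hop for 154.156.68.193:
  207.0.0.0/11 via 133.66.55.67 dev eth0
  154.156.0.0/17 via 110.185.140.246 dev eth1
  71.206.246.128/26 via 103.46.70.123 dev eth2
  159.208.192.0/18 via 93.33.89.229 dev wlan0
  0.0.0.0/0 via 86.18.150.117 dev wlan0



Longest prefix match for 154.156.68.193:
  /11 207.0.0.0: no
  /17 154.156.0.0: MATCH
  /26 71.206.246.128: no
  /18 159.208.192.0: no
  /0 0.0.0.0: MATCH
Selected: next-hop 110.185.140.246 via eth1 (matched /17)


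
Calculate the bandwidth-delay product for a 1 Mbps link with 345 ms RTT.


BDP = bandwidth * RTT
= 1 Mbps * 345 ms
= 1 * 1e6 * 345 / 1000 bits
= 345000 bits
= 43125 bytes
= 42.1143 KB
BDP = 345000 bits (43125 bytes)


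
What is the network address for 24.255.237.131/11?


IP:   00011000.11111111.11101101.10000011
Mask: 11111111.11100000.00000000.00000000
AND operation:
Net:  00011000.11100000.00000000.00000000
Network: 24.224.0.0/11


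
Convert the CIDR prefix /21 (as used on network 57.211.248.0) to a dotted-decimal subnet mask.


/21 means 21 network bits, 11 host bits
Binary: 11111111111111111111100000000000
Mask: 255.255.248.0


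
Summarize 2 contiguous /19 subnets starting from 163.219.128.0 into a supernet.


Original prefix: /19
Number of subnets: 2 = 2^1
New prefix = 19 - 1 = 18
Supernet: 163.219.128.0/18


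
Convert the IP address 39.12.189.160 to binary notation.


39 = 00100111
12 = 00001100
189 = 10111101
160 = 10100000
Binary: 00100111.00001100.10111101.10100000


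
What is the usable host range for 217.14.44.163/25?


Network: 217.14.44.128
Broadcast: 217.14.44.255
First usable = network + 1
Last usable = broadcast - 1
Range: 217.14.44.129 to 217.14.44.254


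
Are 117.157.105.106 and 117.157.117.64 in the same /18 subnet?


Mask: 255.255.192.0
117.157.105.106 AND mask = 117.157.64.0
117.157.117.64 AND mask = 117.157.64.0
Yes, same subnet (117.157.64.0)


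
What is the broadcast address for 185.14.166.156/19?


Network: 185.14.160.0/19
Host bits = 13
Set all host bits to 1:
Broadcast: 185.14.191.255


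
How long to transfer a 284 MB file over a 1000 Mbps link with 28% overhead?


Effective throughput = 1000 * (1 - 28/100) = 720 Mbps
File size in Mb = 284 * 8 = 2272 Mb
Time = 2272 / 720
Time = 3.1556 seconds


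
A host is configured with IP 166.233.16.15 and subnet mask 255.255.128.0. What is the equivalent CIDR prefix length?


Binary: 11111111.11111111.10000000.00000000
Count leading 1s
Prefix: /17


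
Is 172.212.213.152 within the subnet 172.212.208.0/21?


Subnet network: 172.212.208.0
Test IP AND mask: 172.212.208.0
Yes, 172.212.213.152 is in 172.212.208.0/21


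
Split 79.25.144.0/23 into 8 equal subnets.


New prefix = 23 + 3 = 26
Each subnet has 64 addresses
  79.25.144.0/26
  79.25.144.64/26
  79.25.144.128/26
  79.25.144.192/26
  79.25.145.0/26
  79.25.145.64/26
  79.25.145.128/26
  79.25.145.192/26
Subnets: 79.25.144.0/26, 79.25.144.64/26, 79.25.144.128/26, 79.25.144.192/26, 79.25.145.0/26, 79.25.145.64/26, 79.25.145.128/26, 79.25.145.192/26
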